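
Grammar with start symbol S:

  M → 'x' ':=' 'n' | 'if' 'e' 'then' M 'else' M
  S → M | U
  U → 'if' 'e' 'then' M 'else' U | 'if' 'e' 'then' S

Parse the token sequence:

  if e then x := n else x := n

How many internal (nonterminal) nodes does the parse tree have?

[S [M if e then [M x := n] else [M x := n]]]

4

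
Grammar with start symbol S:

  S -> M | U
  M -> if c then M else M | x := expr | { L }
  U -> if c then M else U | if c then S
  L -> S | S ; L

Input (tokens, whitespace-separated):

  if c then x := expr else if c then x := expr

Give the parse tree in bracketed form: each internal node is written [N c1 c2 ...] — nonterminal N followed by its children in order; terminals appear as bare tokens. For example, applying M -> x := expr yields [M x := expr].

S
U
if c then M else U
if c then x := expr else U
if c then x := expr else if c then S
if c then x := expr else if c then M
if c then x := expr else if c then x := expr

[S [U if c then [M x := expr] else [U if c then [S [M x := expr]]]]]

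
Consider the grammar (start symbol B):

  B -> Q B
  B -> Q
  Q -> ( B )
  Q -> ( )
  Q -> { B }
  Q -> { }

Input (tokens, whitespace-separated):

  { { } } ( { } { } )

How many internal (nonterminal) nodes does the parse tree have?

[B [Q { [B [Q { }]] }] [B [Q ( [B [Q { }] [B [Q { }]]] )]]]

10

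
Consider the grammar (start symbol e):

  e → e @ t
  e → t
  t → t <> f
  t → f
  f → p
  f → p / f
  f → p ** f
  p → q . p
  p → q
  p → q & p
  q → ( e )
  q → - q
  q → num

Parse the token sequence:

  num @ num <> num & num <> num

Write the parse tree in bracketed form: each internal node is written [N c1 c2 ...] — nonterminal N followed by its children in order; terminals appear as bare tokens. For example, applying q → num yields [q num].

e
e @ t
t @ t
f @ t
p @ t
q @ t
num @ t
num @ t <> f
num @ t <> f <> f
num @ f <> f <> f
num @ p <> f <> f
num @ q <> f <> f
num @ num <> f <> f
num @ num <> p <> f
num @ num <> q & p <> f
num @ num <> num & p <> f
num @ num <> num & q <> f
num @ num <> num & num <> f
num @ num <> num & num <> p
num @ num <> num & num <> q
num @ num <> num & num <> num

[e [e [t [f [p [q num]]]]] @ [t [t [t [f [p [q num]]]] <> [f [p [q num] & [p [q num]]]]] <> [f [p [q num]]]]]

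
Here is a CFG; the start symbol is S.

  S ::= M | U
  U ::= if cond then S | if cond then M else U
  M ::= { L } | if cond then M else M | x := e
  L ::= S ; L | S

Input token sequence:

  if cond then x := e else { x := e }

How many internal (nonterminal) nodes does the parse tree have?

7

[S [M if cond then [M x := e] else [M { [L [S [M x := e]]] }]]]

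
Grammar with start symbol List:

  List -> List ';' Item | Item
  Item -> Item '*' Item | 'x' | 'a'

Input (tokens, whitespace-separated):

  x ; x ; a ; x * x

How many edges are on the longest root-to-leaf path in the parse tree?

[List [List [List [List [Item x]] ; [Item x]] ; [Item a]] ; [Item [Item x] * [Item x]]]

5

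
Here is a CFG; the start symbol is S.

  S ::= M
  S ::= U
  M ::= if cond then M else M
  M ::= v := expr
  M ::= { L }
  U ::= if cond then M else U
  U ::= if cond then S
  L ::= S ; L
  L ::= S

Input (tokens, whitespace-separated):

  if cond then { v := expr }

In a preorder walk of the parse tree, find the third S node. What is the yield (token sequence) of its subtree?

v := expr

[S [U if cond then [S [M { [L [S [M v := expr]]] }]]]]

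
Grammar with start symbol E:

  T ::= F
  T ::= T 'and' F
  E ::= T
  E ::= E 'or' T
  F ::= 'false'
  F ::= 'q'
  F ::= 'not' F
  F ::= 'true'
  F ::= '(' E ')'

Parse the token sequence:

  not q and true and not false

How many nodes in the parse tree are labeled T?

[E [T [T [T [F not [F q]]] and [F true]] and [F not [F false]]]]

3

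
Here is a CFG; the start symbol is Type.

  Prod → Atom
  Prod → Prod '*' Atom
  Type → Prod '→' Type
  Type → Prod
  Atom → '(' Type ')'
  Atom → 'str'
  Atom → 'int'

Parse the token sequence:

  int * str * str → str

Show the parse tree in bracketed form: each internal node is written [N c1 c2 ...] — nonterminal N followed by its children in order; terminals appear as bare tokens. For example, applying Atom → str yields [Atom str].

Type
Prod → Type
Prod * Atom → Type
Prod * Atom * Atom → Type
Atom * Atom * Atom → Type
int * Atom * Atom → Type
int * str * Atom → Type
int * str * str → Type
int * str * str → Prod
int * str * str → Atom
int * str * str → str

[Type [Prod [Prod [Prod [Atom int]] * [Atom str]] * [Atom str]] → [Type [Prod [Atom str]]]]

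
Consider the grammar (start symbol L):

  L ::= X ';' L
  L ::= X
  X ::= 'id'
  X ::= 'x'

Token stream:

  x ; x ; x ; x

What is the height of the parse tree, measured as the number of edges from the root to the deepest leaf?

5

[L [X x] ; [L [X x] ; [L [X x] ; [L [X x]]]]]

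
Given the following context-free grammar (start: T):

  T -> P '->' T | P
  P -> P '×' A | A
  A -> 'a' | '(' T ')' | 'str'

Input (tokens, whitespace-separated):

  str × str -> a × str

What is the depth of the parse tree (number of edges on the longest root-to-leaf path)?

5

[T [P [P [A str]] × [A str]] -> [T [P [P [A a]] × [A str]]]]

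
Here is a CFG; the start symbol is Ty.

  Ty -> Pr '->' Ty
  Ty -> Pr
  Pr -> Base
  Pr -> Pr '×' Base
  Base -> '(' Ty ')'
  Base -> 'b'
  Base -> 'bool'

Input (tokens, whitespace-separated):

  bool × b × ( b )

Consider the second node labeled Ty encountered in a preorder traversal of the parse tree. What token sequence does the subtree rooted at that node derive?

b

[Ty [Pr [Pr [Pr [Base bool]] × [Base b]] × [Base ( [Ty [Pr [Base b]]] )]]]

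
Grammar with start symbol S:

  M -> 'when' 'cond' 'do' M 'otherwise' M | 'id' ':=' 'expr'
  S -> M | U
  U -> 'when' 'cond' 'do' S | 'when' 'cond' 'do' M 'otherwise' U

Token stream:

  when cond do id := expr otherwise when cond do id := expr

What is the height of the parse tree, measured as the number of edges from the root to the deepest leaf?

5

[S [U when cond do [M id := expr] otherwise [U when cond do [S [M id := expr]]]]]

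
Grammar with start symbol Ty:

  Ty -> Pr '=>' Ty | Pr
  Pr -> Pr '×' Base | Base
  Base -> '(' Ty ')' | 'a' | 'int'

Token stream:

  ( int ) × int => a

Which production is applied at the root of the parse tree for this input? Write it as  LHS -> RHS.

Ty -> Pr '=>' Ty

[Ty [Pr [Pr [Base ( [Ty [Pr [Base int]]] )]] × [Base int]] => [Ty [Pr [Base a]]]]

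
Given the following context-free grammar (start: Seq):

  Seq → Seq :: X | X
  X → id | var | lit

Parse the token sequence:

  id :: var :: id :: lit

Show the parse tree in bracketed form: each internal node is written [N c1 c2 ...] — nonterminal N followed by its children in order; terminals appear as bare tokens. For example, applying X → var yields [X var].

Seq
Seq :: X
Seq :: X :: X
Seq :: X :: X :: X
X :: X :: X :: X
id :: X :: X :: X
id :: var :: X :: X
id :: var :: id :: X
id :: var :: id :: lit

[Seq [Seq [Seq [Seq [X id]] :: [X var]] :: [X id]] :: [X lit]]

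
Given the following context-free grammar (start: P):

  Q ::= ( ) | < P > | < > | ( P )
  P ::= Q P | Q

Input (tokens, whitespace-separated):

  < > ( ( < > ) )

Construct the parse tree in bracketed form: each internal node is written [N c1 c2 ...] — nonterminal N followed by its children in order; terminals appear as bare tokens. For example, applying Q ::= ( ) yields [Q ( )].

P
Q P
< > P
< > Q
< > ( P )
< > ( Q )
< > ( ( P ) )
< > ( ( Q ) )
< > ( ( < > ) )

[P [Q < >] [P [Q ( [P [Q ( [P [Q < >]] )]] )]]]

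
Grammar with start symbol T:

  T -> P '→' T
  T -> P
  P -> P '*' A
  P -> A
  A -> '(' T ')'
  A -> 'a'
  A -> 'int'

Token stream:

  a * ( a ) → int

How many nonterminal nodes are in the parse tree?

[T [P [P [A a]] * [A ( [T [P [A a]]] )]] → [T [P [A int]]]]

11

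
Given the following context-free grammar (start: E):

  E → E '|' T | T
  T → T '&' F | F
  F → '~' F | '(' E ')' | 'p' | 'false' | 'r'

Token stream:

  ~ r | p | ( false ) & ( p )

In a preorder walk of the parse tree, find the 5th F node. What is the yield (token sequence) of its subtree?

false

[E [E [E [T [F ~ [F r]]]] | [T [F p]]] | [T [T [F ( [E [T [F false]]] )]] & [F ( [E [T [F p]]] )]]]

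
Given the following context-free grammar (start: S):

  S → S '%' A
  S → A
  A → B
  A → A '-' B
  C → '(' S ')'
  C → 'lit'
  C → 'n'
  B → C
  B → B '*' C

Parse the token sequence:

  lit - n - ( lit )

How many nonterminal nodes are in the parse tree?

14

[S [A [A [A [B [C lit]]] - [B [C n]]] - [B [C ( [S [A [B [C lit]]]] )]]]]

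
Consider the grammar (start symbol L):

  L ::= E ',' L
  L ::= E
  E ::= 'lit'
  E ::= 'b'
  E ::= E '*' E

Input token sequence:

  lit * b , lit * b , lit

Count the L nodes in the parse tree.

3

[L [E [E lit] * [E b]] , [L [E [E lit] * [E b]] , [L [E lit]]]]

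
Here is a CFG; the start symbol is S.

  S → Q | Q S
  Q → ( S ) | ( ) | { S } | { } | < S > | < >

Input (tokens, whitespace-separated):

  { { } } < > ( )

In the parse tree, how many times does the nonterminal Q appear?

4

[S [Q { [S [Q { }]] }] [S [Q < >] [S [Q ( )]]]]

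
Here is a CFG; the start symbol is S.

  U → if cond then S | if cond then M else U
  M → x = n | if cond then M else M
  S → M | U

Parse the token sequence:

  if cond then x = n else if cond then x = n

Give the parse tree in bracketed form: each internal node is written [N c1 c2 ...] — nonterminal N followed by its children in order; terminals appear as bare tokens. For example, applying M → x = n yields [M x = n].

S
U
if cond then M else U
if cond then x = n else U
if cond then x = n else if cond then S
if cond then x = n else if cond then M
if cond then x = n else if cond then x = n

[S [U if cond then [M x = n] else [U if cond then [S [M x = n]]]]]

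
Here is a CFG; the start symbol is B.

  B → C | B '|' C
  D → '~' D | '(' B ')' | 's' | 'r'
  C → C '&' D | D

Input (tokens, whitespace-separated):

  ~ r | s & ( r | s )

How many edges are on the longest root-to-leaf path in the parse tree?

7

[B [B [C [D ~ [D r]]]] | [C [C [D s]] & [D ( [B [B [C [D r]]] | [C [D s]]] )]]]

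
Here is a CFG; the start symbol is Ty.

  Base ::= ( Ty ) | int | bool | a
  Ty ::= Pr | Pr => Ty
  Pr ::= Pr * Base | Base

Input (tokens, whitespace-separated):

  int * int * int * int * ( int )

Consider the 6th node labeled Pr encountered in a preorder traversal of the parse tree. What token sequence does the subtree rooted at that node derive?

int

[Ty [Pr [Pr [Pr [Pr [Pr [Base int]] * [Base int]] * [Base int]] * [Base int]] * [Base ( [Ty [Pr [Base int]]] )]]]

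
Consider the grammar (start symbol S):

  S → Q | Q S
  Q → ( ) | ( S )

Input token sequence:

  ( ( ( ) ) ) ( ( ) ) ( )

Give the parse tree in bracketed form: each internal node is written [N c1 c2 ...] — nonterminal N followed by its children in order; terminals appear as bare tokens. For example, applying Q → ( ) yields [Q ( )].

S
Q S
( S ) S
( Q ) S
( ( S ) ) S
( ( Q ) ) S
( ( ( ) ) ) S
( ( ( ) ) ) Q S
( ( ( ) ) ) ( S ) S
( ( ( ) ) ) ( Q ) S
( ( ( ) ) ) ( ( ) ) S
( ( ( ) ) ) ( ( ) ) Q
( ( ( ) ) ) ( ( ) ) ( )

[S [Q ( [S [Q ( [S [Q ( )]] )]] )] [S [Q ( [S [Q ( )]] )] [S [Q ( )]]]]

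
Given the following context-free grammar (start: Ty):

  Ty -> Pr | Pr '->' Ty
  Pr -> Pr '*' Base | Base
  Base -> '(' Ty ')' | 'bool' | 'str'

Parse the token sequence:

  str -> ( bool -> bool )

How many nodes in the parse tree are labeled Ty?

4

[Ty [Pr [Base str]] -> [Ty [Pr [Base ( [Ty [Pr [Base bool]] -> [Ty [Pr [Base bool]]]] )]]]]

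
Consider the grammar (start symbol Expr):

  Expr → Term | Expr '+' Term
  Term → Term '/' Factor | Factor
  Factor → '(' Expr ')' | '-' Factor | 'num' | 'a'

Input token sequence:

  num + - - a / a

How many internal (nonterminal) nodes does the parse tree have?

[Expr [Expr [Term [Factor num]]] + [Term [Term [Factor - [Factor - [Factor a]]]] / [Factor a]]]

10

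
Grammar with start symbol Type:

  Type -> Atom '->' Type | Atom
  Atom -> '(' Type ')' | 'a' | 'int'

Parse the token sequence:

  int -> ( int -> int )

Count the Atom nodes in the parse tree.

4

[Type [Atom int] -> [Type [Atom ( [Type [Atom int] -> [Type [Atom int]]] )]]]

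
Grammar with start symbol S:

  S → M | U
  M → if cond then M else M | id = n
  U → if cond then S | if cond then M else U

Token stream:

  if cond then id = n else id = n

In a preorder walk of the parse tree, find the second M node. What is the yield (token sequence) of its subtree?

[S [M if cond then [M id = n] else [M id = n]]]

id = n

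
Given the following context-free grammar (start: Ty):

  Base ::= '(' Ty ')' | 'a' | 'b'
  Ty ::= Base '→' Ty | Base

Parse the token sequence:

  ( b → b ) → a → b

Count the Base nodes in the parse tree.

5

[Ty [Base ( [Ty [Base b] → [Ty [Base b]]] )] → [Ty [Base a] → [Ty [Base b]]]]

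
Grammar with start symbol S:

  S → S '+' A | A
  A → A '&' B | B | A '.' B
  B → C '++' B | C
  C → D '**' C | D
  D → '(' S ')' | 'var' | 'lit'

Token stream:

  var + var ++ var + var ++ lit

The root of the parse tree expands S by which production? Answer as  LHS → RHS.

[S [S [S [A [B [C [D var]]]]] + [A [B [C [D var]] ++ [B [C [D var]]]]]] + [A [B [C [D var]] ++ [B [C [D lit]]]]]]

S → S '+' A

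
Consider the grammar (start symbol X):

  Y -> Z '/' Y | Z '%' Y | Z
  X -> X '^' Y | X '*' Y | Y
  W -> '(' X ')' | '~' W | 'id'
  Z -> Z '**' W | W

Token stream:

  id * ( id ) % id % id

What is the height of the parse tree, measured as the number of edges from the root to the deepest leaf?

[X [X [Y [Z [W id]]]] * [Y [Z [W ( [X [Y [Z [W id]]]] )]] % [Y [Z [W id]] % [Y [Z [W id]]]]]]

8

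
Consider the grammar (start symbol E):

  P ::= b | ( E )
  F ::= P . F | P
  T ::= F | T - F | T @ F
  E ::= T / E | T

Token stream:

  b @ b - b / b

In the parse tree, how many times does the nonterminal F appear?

4

[E [T [T [T [F [P b]]] @ [F [P b]]] - [F [P b]]] / [E [T [F [P b]]]]]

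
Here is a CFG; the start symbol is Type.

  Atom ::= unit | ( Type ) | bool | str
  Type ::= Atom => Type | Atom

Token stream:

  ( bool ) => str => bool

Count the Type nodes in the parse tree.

4

[Type [Atom ( [Type [Atom bool]] )] => [Type [Atom str] => [Type [Atom bool]]]]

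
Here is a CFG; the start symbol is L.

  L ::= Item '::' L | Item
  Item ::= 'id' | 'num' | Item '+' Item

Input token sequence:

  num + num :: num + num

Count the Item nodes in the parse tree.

6

[L [Item [Item num] + [Item num]] :: [L [Item [Item num] + [Item num]]]]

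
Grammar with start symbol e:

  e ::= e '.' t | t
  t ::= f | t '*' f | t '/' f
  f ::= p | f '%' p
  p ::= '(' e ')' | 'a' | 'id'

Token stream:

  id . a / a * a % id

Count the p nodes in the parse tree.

5

[e [e [t [f [p id]]]] . [t [t [t [f [p a]]] / [f [p a]]] * [f [f [p a]] % [p id]]]]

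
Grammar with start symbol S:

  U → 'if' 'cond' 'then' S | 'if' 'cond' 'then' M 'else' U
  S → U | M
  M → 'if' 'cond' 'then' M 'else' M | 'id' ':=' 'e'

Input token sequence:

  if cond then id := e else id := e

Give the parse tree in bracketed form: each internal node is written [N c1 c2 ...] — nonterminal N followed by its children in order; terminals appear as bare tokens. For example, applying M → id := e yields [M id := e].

S
M
if cond then M else M
if cond then id := e else M
if cond then id := e else id := e

[S [M if cond then [M id := e] else [M id := e]]]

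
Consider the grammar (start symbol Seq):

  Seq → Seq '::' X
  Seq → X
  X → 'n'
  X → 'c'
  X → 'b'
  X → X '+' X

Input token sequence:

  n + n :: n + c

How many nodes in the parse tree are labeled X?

[Seq [Seq [X [X n] + [X n]]] :: [X [X n] + [X c]]]

6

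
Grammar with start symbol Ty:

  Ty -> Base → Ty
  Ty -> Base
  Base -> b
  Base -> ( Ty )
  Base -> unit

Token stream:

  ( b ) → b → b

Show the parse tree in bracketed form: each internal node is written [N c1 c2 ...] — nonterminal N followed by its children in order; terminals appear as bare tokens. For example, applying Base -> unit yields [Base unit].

Ty
Base → Ty
( Ty ) → Ty
( Base ) → Ty
( b ) → Ty
( b ) → Base → Ty
( b ) → b → Ty
( b ) → b → Base
( b ) → b → b

[Ty [Base ( [Ty [Base b]] )] → [Ty [Base b] → [Ty [Base b]]]]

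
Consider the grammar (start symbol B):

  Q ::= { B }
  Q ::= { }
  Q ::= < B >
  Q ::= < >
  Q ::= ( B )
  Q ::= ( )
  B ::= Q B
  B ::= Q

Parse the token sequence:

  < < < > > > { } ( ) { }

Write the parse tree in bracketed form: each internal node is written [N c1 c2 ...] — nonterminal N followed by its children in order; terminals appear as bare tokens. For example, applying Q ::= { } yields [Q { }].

B
Q B
< B > B
< Q > B
< < B > > B
< < Q > > B
< < < > > > B
< < < > > > Q B
< < < > > > { } B
< < < > > > { } Q B
< < < > > > { } ( ) B
< < < > > > { } ( ) Q
< < < > > > { } ( ) { }

[B [Q < [B [Q < [B [Q < >]] >]] >] [B [Q { }] [B [Q ( )] [B [Q { }]]]]]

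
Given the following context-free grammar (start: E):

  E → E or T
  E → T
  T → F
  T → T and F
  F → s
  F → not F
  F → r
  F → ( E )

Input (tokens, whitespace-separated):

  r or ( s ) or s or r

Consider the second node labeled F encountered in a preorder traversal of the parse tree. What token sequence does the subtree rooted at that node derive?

[E [E [E [E [T [F r]]] or [T [F ( [E [T [F s]]] )]]] or [T [F s]]] or [T [F r]]]

( s )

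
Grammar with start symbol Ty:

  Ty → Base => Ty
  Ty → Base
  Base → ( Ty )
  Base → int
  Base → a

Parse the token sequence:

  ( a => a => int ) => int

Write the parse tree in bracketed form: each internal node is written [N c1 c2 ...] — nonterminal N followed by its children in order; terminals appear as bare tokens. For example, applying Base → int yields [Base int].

[Ty [Base ( [Ty [Base a] => [Ty [Base a] => [Ty [Base int]]]] )] => [Ty [Base int]]]

Ty
Base => Ty
( Ty ) => Ty
( Base => Ty ) => Ty
( a => Ty ) => Ty
( a => Base => Ty ) => Ty
( a => a => Ty ) => Ty
( a => a => Base ) => Ty
( a => a => int ) => Ty
( a => a => int ) => Base
( a => a => int ) => int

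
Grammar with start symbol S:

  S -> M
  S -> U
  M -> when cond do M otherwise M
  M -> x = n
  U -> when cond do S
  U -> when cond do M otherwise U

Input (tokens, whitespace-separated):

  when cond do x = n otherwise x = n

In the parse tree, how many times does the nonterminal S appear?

1

[S [M when cond do [M x = n] otherwise [M x = n]]]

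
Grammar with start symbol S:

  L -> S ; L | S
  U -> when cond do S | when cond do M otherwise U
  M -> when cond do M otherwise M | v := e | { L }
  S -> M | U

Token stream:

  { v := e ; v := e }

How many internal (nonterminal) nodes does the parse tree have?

8

[S [M { [L [S [M v := e]] ; [L [S [M v := e]]]] }]]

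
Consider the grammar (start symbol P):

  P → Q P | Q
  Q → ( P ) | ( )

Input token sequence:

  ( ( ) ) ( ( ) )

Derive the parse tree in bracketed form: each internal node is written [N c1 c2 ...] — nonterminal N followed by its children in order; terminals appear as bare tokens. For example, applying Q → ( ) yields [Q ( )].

P
Q P
( P ) P
( Q ) P
( ( ) ) P
( ( ) ) Q
( ( ) ) ( P )
( ( ) ) ( Q )
( ( ) ) ( ( ) )

[P [Q ( [P [Q ( )]] )] [P [Q ( [P [Q ( )]] )]]]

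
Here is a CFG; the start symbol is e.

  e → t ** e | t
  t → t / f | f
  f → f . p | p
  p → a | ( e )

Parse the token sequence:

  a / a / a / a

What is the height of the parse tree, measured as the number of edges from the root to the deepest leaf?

[e [t [t [t [t [f [p a]]] / [f [p a]]] / [f [p a]]] / [f [p a]]]]

7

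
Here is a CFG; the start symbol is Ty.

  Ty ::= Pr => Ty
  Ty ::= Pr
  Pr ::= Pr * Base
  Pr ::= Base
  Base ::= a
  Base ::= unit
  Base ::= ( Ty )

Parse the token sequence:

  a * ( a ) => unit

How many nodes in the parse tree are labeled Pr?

4

[Ty [Pr [Pr [Base a]] * [Base ( [Ty [Pr [Base a]]] )]] => [Ty [Pr [Base unit]]]]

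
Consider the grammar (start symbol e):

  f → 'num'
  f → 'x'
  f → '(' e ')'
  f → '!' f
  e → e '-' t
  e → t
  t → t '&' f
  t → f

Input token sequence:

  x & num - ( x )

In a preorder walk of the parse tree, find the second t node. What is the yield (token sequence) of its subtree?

x

[e [e [t [t [f x]] & [f num]]] - [t [f ( [e [t [f x]]] )]]]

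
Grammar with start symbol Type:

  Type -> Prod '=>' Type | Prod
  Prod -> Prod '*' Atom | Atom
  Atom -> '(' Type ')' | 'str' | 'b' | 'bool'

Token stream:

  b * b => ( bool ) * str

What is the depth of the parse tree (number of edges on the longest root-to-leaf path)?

[Type [Prod [Prod [Atom b]] * [Atom b]] => [Type [Prod [Prod [Atom ( [Type [Prod [Atom bool]]] )]] * [Atom str]]]]

8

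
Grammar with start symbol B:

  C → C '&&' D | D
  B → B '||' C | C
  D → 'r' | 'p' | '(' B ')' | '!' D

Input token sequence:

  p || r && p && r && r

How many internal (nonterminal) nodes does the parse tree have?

12

[B [B [C [D p]]] || [C [C [C [C [D r]] && [D p]] && [D r]] && [D r]]]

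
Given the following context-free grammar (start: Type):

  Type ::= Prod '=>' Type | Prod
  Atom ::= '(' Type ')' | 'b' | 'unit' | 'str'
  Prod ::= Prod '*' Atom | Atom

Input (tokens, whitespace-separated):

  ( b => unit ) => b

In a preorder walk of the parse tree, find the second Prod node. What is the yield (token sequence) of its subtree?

[Type [Prod [Atom ( [Type [Prod [Atom b]] => [Type [Prod [Atom unit]]]] )]] => [Type [Prod [Atom b]]]]

b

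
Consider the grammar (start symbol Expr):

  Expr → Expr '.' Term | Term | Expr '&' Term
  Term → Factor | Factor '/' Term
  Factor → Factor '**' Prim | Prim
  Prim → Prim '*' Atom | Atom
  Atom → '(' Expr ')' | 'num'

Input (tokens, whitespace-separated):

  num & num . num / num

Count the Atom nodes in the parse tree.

4

[Expr [Expr [Expr [Term [Factor [Prim [Atom num]]]]] & [Term [Factor [Prim [Atom num]]]]] . [Term [Factor [Prim [Atom num]]] / [Term [Factor [Prim [Atom num]]]]]]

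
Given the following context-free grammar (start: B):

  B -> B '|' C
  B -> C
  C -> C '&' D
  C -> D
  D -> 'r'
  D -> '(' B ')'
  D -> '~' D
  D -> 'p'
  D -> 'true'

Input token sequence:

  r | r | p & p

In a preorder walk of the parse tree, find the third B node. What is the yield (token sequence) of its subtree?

[B [B [B [C [D r]]] | [C [D r]]] | [C [C [D p]] & [D p]]]

r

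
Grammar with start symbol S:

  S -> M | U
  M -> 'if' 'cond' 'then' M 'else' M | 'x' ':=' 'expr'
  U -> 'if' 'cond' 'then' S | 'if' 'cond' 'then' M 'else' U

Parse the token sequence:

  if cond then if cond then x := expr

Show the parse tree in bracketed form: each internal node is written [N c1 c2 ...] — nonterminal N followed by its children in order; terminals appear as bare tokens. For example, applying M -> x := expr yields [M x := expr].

[S [U if cond then [S [U if cond then [S [M x := expr]]]]]]

S
U
if cond then S
if cond then U
if cond then if cond then S
if cond then if cond then M
if cond then if cond then x := expr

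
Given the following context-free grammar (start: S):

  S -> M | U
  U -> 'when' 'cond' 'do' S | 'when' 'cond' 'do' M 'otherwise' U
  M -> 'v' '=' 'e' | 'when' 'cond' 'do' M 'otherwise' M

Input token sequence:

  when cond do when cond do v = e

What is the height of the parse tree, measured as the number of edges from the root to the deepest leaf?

6

[S [U when cond do [S [U when cond do [S [M v = e]]]]]]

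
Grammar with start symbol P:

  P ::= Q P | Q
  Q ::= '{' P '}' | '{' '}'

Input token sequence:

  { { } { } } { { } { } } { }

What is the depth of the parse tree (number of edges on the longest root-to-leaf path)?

6

[P [Q { [P [Q { }] [P [Q { }]]] }] [P [Q { [P [Q { }] [P [Q { }]]] }] [P [Q { }]]]]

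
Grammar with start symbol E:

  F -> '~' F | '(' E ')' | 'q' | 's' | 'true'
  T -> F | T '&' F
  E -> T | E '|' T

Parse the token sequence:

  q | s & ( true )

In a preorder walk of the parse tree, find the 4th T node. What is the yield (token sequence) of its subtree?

true

[E [E [T [F q]]] | [T [T [F s]] & [F ( [E [T [F true]]] )]]]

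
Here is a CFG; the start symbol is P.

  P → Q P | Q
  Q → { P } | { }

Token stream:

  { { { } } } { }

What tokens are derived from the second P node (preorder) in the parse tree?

[P [Q { [P [Q { [P [Q { }]] }]] }] [P [Q { }]]]

{ { } }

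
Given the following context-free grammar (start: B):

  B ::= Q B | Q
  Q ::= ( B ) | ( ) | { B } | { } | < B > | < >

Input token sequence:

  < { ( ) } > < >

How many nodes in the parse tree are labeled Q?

4

[B [Q < [B [Q { [B [Q ( )]] }]] >] [B [Q < >]]]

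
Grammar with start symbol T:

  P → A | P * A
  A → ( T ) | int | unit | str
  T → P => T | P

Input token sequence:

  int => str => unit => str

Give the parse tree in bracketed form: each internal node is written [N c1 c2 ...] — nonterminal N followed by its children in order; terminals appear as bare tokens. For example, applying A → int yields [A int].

T
P => T
A => T
int => T
int => P => T
int => A => T
int => str => T
int => str => P => T
int => str => A => T
int => str => unit => T
int => str => unit => P
int => str => unit => A
int => str => unit => str

[T [P [A int]] => [T [P [A str]] => [T [P [A unit]] => [T [P [A str]]]]]]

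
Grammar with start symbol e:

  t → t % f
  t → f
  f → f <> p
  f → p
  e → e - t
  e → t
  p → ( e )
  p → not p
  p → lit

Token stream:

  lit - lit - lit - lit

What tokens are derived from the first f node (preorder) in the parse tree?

lit

[e [e [e [e [t [f [p lit]]]] - [t [f [p lit]]]] - [t [f [p lit]]]] - [t [f [p lit]]]]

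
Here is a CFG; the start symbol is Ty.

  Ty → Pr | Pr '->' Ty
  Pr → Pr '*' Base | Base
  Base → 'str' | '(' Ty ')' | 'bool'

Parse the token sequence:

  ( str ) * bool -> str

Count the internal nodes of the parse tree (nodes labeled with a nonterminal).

11

[Ty [Pr [Pr [Base ( [Ty [Pr [Base str]]] )]] * [Base bool]] -> [Ty [Pr [Base str]]]]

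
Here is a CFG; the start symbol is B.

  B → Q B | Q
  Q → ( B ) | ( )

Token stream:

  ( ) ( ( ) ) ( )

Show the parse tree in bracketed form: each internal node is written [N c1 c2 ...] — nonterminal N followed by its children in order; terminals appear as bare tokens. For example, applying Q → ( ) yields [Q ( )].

[B [Q ( )] [B [Q ( [B [Q ( )]] )] [B [Q ( )]]]]

B
Q B
( ) B
( ) Q B
( ) ( B ) B
( ) ( Q ) B
( ) ( ( ) ) B
( ) ( ( ) ) Q
( ) ( ( ) ) ( )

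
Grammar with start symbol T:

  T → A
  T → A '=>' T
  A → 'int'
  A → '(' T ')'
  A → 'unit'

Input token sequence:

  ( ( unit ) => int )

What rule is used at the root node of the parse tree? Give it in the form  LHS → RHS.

[T [A ( [T [A ( [T [A unit]] )] => [T [A int]]] )]]

T → A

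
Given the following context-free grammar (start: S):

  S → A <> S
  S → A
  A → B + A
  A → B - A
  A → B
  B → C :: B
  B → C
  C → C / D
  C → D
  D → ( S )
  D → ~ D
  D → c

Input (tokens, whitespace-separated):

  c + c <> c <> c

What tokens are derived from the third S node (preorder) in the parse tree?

[S [A [B [C [D c]]] + [A [B [C [D c]]]]] <> [S [A [B [C [D c]]]] <> [S [A [B [C [D c]]]]]]]

c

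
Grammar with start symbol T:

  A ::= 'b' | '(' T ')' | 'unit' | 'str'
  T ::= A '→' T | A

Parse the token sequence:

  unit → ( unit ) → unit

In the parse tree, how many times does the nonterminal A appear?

4

[T [A unit] → [T [A ( [T [A unit]] )] → [T [A unit]]]]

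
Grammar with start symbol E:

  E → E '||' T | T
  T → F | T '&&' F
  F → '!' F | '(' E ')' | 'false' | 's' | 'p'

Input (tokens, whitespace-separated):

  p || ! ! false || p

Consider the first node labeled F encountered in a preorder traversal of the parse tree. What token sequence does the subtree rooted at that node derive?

[E [E [E [T [F p]]] || [T [F ! [F ! [F false]]]]] || [T [F p]]]

p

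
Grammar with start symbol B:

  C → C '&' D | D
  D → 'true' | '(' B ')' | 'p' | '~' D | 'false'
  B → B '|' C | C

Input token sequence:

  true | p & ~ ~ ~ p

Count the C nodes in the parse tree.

3

[B [B [C [D true]]] | [C [C [D p]] & [D ~ [D ~ [D ~ [D p]]]]]]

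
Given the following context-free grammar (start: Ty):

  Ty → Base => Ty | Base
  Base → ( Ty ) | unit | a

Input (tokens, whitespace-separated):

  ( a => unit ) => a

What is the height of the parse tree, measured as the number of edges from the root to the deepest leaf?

5

[Ty [Base ( [Ty [Base a] => [Ty [Base unit]]] )] => [Ty [Base a]]]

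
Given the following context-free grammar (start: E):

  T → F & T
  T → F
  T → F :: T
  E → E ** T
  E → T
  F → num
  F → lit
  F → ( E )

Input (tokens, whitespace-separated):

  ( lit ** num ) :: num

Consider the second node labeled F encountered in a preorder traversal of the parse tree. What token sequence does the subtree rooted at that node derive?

lit

[E [T [F ( [E [E [T [F lit]]] ** [T [F num]]] )] :: [T [F num]]]]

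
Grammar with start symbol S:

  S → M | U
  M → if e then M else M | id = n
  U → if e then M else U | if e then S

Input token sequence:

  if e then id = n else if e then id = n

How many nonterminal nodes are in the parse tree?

6

[S [U if e then [M id = n] else [U if e then [S [M id = n]]]]]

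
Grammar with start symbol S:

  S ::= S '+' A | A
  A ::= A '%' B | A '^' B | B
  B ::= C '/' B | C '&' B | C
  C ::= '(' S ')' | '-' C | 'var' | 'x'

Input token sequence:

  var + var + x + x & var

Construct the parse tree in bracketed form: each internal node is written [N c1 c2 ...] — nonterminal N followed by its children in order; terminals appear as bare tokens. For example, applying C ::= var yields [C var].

S
S + A
S + A + A
S + A + A + A
A + A + A + A
B + A + A + A
C + A + A + A
var + A + A + A
var + B + A + A
var + C + A + A
var + var + A + A
var + var + B + A
var + var + C + A
var + var + x + A
var + var + x + B
var + var + x + C & B
var + var + x + x & B
var + var + x + x & C
var + var + x + x & var

[S [S [S [S [A [B [C var]]]] + [A [B [C var]]]] + [A [B [C x]]]] + [A [B [C x] & [B [C var]]]]]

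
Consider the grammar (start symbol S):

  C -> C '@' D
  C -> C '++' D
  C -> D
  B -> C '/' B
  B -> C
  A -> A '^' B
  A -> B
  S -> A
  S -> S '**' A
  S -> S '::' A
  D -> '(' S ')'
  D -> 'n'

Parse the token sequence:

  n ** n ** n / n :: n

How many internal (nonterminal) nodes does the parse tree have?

23

[S [S [S [S [A [B [C [D n]]]]] ** [A [B [C [D n]]]]] ** [A [B [C [D n]] / [B [C [D n]]]]]] :: [A [B [C [D n]]]]]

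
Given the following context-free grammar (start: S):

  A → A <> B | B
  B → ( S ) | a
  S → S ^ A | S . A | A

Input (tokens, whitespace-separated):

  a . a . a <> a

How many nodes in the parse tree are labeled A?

[S [S [S [A [B a]]] . [A [B a]]] . [A [A [B a]] <> [B a]]]

4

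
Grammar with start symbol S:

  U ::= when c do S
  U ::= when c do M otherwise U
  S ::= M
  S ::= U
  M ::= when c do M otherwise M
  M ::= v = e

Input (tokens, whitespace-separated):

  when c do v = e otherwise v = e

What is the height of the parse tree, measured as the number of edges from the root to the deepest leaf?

[S [M when c do [M v = e] otherwise [M v = e]]]

3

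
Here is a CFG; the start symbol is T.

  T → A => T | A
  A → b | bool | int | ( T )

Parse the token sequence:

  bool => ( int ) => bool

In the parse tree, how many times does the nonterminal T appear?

[T [A bool] => [T [A ( [T [A int]] )] => [T [A bool]]]]

4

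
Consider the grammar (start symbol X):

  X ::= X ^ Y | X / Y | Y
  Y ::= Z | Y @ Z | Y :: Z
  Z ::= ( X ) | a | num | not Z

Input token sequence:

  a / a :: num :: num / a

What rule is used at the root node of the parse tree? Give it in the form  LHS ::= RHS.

[X [X [X [Y [Z a]]] / [Y [Y [Y [Z a]] :: [Z num]] :: [Z num]]] / [Y [Z a]]]

X ::= X / Y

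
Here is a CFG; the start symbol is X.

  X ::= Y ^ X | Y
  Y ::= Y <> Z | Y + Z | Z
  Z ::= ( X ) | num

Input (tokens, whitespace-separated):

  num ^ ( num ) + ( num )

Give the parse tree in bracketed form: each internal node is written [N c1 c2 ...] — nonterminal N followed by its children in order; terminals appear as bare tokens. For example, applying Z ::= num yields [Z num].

[X [Y [Z num]] ^ [X [Y [Y [Z ( [X [Y [Z num]]] )]] + [Z ( [X [Y [Z num]]] )]]]]

X
Y ^ X
Z ^ X
num ^ X
num ^ Y
num ^ Y + Z
num ^ Z + Z
num ^ ( X ) + Z
num ^ ( Y ) + Z
num ^ ( Z ) + Z
num ^ ( num ) + Z
num ^ ( num ) + ( X )
num ^ ( num ) + ( Y )
num ^ ( num ) + ( Z )
num ^ ( num ) + ( num )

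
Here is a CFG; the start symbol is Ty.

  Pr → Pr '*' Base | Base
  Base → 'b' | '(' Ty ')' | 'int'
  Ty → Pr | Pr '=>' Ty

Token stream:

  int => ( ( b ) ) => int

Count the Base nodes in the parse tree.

[Ty [Pr [Base int]] => [Ty [Pr [Base ( [Ty [Pr [Base ( [Ty [Pr [Base b]]] )]]] )]] => [Ty [Pr [Base int]]]]]

5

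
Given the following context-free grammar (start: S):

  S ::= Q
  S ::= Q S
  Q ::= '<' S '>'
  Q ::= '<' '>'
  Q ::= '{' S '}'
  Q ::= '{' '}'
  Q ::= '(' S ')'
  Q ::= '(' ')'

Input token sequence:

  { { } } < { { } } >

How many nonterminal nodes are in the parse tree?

[S [Q { [S [Q { }]] }] [S [Q < [S [Q { [S [Q { }]] }]] >]]]

10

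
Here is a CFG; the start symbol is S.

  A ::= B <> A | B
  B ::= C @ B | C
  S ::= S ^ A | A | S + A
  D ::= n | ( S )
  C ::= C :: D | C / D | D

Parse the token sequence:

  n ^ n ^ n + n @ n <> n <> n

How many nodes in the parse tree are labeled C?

7

[S [S [S [S [A [B [C [D n]]]]] ^ [A [B [C [D n]]]]] ^ [A [B [C [D n]]]]] + [A [B [C [D n]] @ [B [C [D n]]]] <> [A [B [C [D n]]] <> [A [B [C [D n]]]]]]]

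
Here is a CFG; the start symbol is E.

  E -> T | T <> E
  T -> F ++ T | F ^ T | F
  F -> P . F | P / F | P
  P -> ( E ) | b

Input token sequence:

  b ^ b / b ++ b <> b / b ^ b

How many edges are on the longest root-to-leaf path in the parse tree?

[E [T [F [P b]] ^ [T [F [P b] / [F [P b]]] ++ [T [F [P b]]]]] <> [E [T [F [P b] / [F [P b]]] ^ [T [F [P b]]]]]]

6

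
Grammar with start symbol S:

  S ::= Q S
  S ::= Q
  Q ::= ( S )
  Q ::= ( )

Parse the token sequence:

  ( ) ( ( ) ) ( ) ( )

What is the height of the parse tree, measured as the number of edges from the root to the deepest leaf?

[S [Q ( )] [S [Q ( [S [Q ( )]] )] [S [Q ( )] [S [Q ( )]]]]]

5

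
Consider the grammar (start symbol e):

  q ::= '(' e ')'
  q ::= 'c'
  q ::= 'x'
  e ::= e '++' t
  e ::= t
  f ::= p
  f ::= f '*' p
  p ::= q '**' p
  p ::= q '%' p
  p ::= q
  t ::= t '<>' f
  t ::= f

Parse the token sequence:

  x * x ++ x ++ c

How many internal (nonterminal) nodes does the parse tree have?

18

[e [e [e [t [f [f [p [q x]]] * [p [q x]]]]] ++ [t [f [p [q x]]]]] ++ [t [f [p [q c]]]]]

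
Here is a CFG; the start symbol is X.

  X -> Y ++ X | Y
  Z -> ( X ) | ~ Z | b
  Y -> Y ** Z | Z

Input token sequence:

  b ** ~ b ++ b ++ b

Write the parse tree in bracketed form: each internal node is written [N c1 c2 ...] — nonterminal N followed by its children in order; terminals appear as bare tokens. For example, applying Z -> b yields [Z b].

X
Y ++ X
Y ** Z ++ X
Z ** Z ++ X
b ** Z ++ X
b ** ~ Z ++ X
b ** ~ b ++ X
b ** ~ b ++ Y ++ X
b ** ~ b ++ Z ++ X
b ** ~ b ++ b ++ X
b ** ~ b ++ b ++ Y
b ** ~ b ++ b ++ Z
b ** ~ b ++ b ++ b

[X [Y [Y [Z b]] ** [Z ~ [Z b]]] ++ [X [Y [Z b]] ++ [X [Y [Z b]]]]]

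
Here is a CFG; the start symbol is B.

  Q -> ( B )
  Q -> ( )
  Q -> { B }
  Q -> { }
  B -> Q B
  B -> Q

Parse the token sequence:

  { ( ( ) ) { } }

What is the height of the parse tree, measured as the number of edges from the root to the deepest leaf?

6

[B [Q { [B [Q ( [B [Q ( )]] )] [B [Q { }]]] }]]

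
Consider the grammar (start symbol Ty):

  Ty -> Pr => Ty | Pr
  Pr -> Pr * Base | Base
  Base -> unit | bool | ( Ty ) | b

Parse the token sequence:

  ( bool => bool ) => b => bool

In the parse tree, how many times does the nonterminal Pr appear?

5

[Ty [Pr [Base ( [Ty [Pr [Base bool]] => [Ty [Pr [Base bool]]]] )]] => [Ty [Pr [Base b]] => [Ty [Pr [Base bool]]]]]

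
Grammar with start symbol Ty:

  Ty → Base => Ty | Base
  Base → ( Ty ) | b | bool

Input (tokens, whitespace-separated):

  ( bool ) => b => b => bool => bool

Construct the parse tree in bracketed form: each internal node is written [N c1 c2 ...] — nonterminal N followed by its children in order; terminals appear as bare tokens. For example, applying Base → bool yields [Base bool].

[Ty [Base ( [Ty [Base bool]] )] => [Ty [Base b] => [Ty [Base b] => [Ty [Base bool] => [Ty [Base bool]]]]]]

Ty
Base => Ty
( Ty ) => Ty
( Base ) => Ty
( bool ) => Ty
( bool ) => Base => Ty
( bool ) => b => Ty
( bool ) => b => Base => Ty
( bool ) => b => b => Ty
( bool ) => b => b => Base => Ty
( bool ) => b => b => bool => Ty
( bool ) => b => b => bool => Base
( bool ) => b => b => bool => bool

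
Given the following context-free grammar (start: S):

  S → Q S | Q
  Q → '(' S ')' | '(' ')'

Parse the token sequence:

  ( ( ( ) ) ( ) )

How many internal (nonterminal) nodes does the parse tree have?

[S [Q ( [S [Q ( [S [Q ( )]] )] [S [Q ( )]]] )]]

8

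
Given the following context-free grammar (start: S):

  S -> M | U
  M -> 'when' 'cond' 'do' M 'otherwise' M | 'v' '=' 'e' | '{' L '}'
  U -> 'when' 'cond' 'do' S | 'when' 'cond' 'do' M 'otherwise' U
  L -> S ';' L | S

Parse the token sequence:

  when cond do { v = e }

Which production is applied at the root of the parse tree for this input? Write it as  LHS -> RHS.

[S [U when cond do [S [M { [L [S [M v = e]]] }]]]]

S -> U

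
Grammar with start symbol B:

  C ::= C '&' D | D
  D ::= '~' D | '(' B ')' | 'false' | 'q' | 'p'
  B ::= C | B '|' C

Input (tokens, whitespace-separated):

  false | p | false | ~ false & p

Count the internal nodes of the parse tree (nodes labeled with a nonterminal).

[B [B [B [B [C [D false]]] | [C [D p]]] | [C [D false]]] | [C [C [D ~ [D false]]] & [D p]]]

15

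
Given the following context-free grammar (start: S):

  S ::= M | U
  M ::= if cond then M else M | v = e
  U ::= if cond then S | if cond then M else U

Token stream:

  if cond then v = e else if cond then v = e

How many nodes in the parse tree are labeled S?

[S [U if cond then [M v = e] else [U if cond then [S [M v = e]]]]]

2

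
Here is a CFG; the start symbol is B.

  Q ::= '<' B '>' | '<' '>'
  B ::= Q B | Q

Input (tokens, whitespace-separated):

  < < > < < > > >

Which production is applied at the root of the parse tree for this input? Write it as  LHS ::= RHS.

[B [Q < [B [Q < >] [B [Q < [B [Q < >]] >]]] >]]

B ::= Q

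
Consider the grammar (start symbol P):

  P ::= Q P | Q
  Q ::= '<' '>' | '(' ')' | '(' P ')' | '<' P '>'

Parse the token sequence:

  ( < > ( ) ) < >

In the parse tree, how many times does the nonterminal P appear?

4

[P [Q ( [P [Q < >] [P [Q ( )]]] )] [P [Q < >]]]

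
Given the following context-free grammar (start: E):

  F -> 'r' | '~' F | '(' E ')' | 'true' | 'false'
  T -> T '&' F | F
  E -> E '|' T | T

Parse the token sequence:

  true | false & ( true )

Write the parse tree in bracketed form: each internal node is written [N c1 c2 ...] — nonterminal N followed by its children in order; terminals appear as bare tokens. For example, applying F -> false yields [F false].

[E [E [T [F true]]] | [T [T [F false]] & [F ( [E [T [F true]]] )]]]

E
E | T
T | T
F | T
true | T
true | T & F
true | F & F
true | false & F
true | false & ( E )
true | false & ( T )
true | false & ( F )
true | false & ( true )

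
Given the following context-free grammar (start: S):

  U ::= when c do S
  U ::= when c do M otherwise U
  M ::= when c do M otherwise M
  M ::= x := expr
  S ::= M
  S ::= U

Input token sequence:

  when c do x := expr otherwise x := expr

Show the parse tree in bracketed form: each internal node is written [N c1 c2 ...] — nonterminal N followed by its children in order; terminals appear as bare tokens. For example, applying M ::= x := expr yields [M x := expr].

S
M
when c do M otherwise M
when c do x := expr otherwise M
when c do x := expr otherwise x := expr

[S [M when c do [M x := expr] otherwise [M x := expr]]]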